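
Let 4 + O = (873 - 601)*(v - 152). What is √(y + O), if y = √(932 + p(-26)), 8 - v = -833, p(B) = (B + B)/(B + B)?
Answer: √(187404 + √933) ≈ 432.94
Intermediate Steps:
p(B) = 1 (p(B) = (2*B)/((2*B)) = (2*B)*(1/(2*B)) = 1)
v = 841 (v = 8 - 1*(-833) = 8 + 833 = 841)
O = 187404 (O = -4 + (873 - 601)*(841 - 152) = -4 + 272*689 = -4 + 187408 = 187404)
y = √933 (y = √(932 + 1) = √933 ≈ 30.545)
√(y + O) = √(√933 + 187404) = √(187404 + √933)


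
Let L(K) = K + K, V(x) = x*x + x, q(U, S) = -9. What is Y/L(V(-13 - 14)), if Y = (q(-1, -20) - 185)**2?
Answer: 9409/351 ≈ 26.806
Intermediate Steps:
V(x) = x + x**2 (V(x) = x**2 + x = x + x**2)
Y = 37636 (Y = (-9 - 185)**2 = (-194)**2 = 37636)
L(K) = 2*K
Y/L(V(-13 - 14)) = 37636/((2*((-13 - 14)*(1 + (-13 - 14))))) = 37636/((2*(-27*(1 - 27)))) = 37636/((2*(-27*(-26)))) = 37636/((2*702)) = 37636/1404 = 37636*(1/1404) = 9409/351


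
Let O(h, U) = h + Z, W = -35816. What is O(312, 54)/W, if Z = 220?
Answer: -133/8954 ≈ -0.014854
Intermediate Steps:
O(h, U) = 220 + h (O(h, U) = h + 220 = 220 + h)
O(312, 54)/W = (220 + 312)/(-35816) = 532*(-1/35816) = -133/8954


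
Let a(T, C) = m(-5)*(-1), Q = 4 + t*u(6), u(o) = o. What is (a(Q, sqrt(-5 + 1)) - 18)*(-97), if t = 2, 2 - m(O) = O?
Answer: 2425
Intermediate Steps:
m(O) = 2 - O
Q = 16 (Q = 4 + 2*6 = 4 + 12 = 16)
a(T, C) = -7 (a(T, C) = (2 - 1*(-5))*(-1) = (2 + 5)*(-1) = 7*(-1) = -7)
(a(Q, sqrt(-5 + 1)) - 18)*(-97) = (-7 - 18)*(-97) = -25*(-97) = 2425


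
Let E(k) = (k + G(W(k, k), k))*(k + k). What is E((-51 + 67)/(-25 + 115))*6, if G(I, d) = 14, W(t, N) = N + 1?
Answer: 20416/675 ≈ 30.246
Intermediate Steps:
W(t, N) = 1 + N
E(k) = 2*k*(14 + k) (E(k) = (k + 14)*(k + k) = (14 + k)*(2*k) = 2*k*(14 + k))
E((-51 + 67)/(-25 + 115))*6 = (2*((-51 + 67)/(-25 + 115))*(14 + (-51 + 67)/(-25 + 115)))*6 = (2*(16/90)*(14 + 16/90))*6 = (2*(16*(1/90))*(14 + 16*(1/90)))*6 = (2*(8/45)*(14 + 8/45))*6 = (2*(8/45)*(638/45))*6 = (10208/2025)*6 = 20416/675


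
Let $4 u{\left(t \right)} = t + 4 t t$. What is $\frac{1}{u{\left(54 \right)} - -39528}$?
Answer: $\frac{2}{84915} \approx 2.3553 \cdot 10^{-5}$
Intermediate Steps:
$u{\left(t \right)} = t^{2} + \frac{t}{4}$ ($u{\left(t \right)} = \frac{t + 4 t t}{4} = \frac{t + 4 t^{2}}{4} = t^{2} + \frac{t}{4}$)
$\frac{1}{u{\left(54 \right)} - -39528} = \frac{1}{54 \left(\frac{1}{4} + 54\right) - -39528} = \frac{1}{54 \cdot \frac{217}{4} + 39528} = \frac{1}{\frac{5859}{2} + 39528} = \frac{1}{\frac{84915}{2}} = \frac{2}{84915}$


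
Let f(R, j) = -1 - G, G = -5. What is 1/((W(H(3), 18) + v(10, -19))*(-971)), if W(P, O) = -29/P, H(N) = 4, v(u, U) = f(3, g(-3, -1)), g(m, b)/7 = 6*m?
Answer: 4/12623 ≈ 0.00031688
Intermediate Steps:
g(m, b) = 42*m (g(m, b) = 7*(6*m) = 42*m)
f(R, j) = 4 (f(R, j) = -1 - 1*(-5) = -1 + 5 = 4)
v(u, U) = 4
1/((W(H(3), 18) + v(10, -19))*(-971)) = 1/((-29/4 + 4)*(-971)) = -1/971/(-29*¼ + 4) = -1/971/(-29/4 + 4) = -1/971/(-13/4) = -4/13*(-1/971) = 4/12623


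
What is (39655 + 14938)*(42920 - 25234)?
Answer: 965531798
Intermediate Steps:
(39655 + 14938)*(42920 - 25234) = 54593*17686 = 965531798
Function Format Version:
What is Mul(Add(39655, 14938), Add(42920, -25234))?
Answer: 965531798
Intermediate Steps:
Mul(Add(39655, 14938), Add(42920, -25234)) = Mul(54593, 17686) = 965531798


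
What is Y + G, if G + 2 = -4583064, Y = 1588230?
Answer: -2994836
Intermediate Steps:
G = -4583066 (G = -2 - 4583064 = -4583066)
Y + G = 1588230 - 4583066 = -2994836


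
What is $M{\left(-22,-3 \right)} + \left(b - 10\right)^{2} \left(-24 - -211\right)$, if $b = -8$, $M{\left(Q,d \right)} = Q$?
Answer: $60566$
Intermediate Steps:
$M{\left(-22,-3 \right)} + \left(b - 10\right)^{2} \left(-24 - -211\right) = -22 + \left(-8 - 10\right)^{2} \left(-24 - -211\right) = -22 + \left(-18\right)^{2} \left(-24 + 211\right) = -22 + 324 \cdot 187 = -22 + 60588 = 60566$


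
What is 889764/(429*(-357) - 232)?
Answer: -889764/153385 ≈ -5.8009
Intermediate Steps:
889764/(429*(-357) - 232) = 889764/(-153153 - 232) = 889764/(-153385) = 889764*(-1/153385) = -889764/153385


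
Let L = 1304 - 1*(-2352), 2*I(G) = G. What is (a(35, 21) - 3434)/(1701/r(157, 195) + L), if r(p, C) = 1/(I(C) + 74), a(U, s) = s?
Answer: -6826/590755 ≈ -0.011555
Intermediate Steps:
I(G) = G/2
L = 3656 (L = 1304 + 2352 = 3656)
r(p, C) = 1/(74 + C/2) (r(p, C) = 1/(C/2 + 74) = 1/(74 + C/2))
(a(35, 21) - 3434)/(1701/r(157, 195) + L) = (21 - 3434)/(1701/((2/(148 + 195))) + 3656) = -3413/(1701/((2/343)) + 3656) = -3413/(1701/((2*(1/343))) + 3656) = -3413/(1701/(2/343) + 3656) = -3413/(1701*(343/2) + 3656) = -3413/(583443/2 + 3656) = -3413/590755/2 = -3413*2/590755 = -6826/590755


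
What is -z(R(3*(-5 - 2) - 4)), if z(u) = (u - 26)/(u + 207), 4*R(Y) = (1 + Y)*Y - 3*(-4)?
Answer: -127/360 ≈ -0.35278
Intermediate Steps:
R(Y) = 3 + Y*(1 + Y)/4 (R(Y) = ((1 + Y)*Y - 3*(-4))/4 = (Y*(1 + Y) - 1*(-12))/4 = (Y*(1 + Y) + 12)/4 = (12 + Y*(1 + Y))/4 = 3 + Y*(1 + Y)/4)
z(u) = (-26 + u)/(207 + u)
-z(R(3*(-5 - 2) - 4)) = -(-26 + (3 + (3*(-5 - 2) - 4)/4 + (3*(-5 - 2) - 4)**2/4))/(207 + (3 + (3*(-5 - 2) - 4)/4 + (3*(-5 - 2) - 4)**2/4)) = -(-26 + (3 + (3*(-7) - 4)/4 + (3*(-7) - 4)**2/4))/(207 + (3 + (3*(-7) - 4)/4 + (3*(-7) - 4)**2/4)) = -(-26 + (3 + (-21 - 4)/4 + (-21 - 4)**2/4))/(207 + (3 + (-21 - 4)/4 + (-21 - 4)**2/4)) = -(-26 + (3 + (1/4)*(-25) + (1/4)*(-25)**2))/(207 + (3 + (1/4)*(-25) + (1/4)*(-25)**2)) = -(-26 + (3 - 25/4 + (1/4)*625))/(207 + (3 - 25/4 + (1/4)*625)) = -(-26 + (3 - 25/4 + 625/4))/(207 + (3 - 25/4 + 625/4)) = -(-26 + 153)/(207 + 153) = -127/360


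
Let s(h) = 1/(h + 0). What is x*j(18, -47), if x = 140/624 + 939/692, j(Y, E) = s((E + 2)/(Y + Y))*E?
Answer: 2005772/33735 ≈ 59.457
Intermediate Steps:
s(h) = 1/h
j(Y, E) = 2*E*Y/(2 + E) (j(Y, E) = E/(((E + 2)/(Y + Y))) = E/(((2 + E)/((2*Y)))) = E/(((2 + E)*(1/(2*Y)))) = E/(((2 + E)/(2*Y))) = (2*Y/(2 + E))*E = 2*E*Y/(2 + E))
x = 10669/6747 (x = 140*(1/624) + 939*(1/692) = 35/156 + 939/692 = 10669/6747 ≈ 1.5813)
x*j(18, -47) = 10669*(2*(-47)*18/(2 - 47))/6747 = 10669*(2*(-47)*18/(-45))/6747 = 10669*(2*(-47)*18*(-1/45))/6747 = (10669/6747)*(188/5) = 2005772/33735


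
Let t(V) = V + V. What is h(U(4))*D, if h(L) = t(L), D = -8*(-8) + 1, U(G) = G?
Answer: 520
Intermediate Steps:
t(V) = 2*V
D = 65 (D = 64 + 1 = 65)
h(L) = 2*L
h(U(4))*D = (2*4)*65 = 8*65 = 520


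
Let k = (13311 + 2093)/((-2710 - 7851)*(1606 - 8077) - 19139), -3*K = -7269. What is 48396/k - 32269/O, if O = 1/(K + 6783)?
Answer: -317393570206/3851 ≈ -8.2418e+7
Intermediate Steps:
K = 2423 (K = -⅓*(-7269) = 2423)
k = 3851/17080273 (k = 15404/(-10561*(-6471) - 19139) = 15404/(68340231 - 19139) = 15404/68321092 = 15404*(1/68321092) = 3851/17080273 ≈ 0.00022546)
O = 1/9206 (O = 1/(2423 + 6783) = 1/9206 ≈ 0.00010862)
48396/k - 32269/O = 48396/(3851/17080273) - 32269/1/9206 = 48396*(17080273/3851) - 32269*9206 = 826616892108/3851 - 297068414 = -317393570206/3851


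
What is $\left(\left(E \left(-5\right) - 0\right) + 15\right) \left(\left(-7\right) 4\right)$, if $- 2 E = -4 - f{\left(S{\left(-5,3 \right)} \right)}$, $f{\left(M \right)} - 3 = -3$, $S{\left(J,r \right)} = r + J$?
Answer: $-140$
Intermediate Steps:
$S{\left(J,r \right)} = J + r$
$f{\left(M \right)} = 0$ ($f{\left(M \right)} = 3 - 3 = 0$)
$E = 2$ ($E = - \frac{-4 - 0}{2} = - \frac{-4 + 0}{2} = \left(- \frac{1}{2}\right) \left(-4\right) = 2$)
$\left(\left(E \left(-5\right) - 0\right) + 15\right) \left(\left(-7\right) 4\right) = \left(\left(2 \left(-5\right) - 0\right) + 15\right) \left(\left(-7\right) 4\right) = \left(\left(-10 + 0\right) + 15\right) \left(-28\right) = \left(-10 + 15\right) \left(-28\right) = 5 \left(-28\right) = -140$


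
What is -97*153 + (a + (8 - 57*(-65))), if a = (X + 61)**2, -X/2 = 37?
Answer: -10959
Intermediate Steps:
X = -74 (X = -2*37 = -74)
a = 169 (a = (-74 + 61)**2 = (-13)**2 = 169)
-97*153 + (a + (8 - 57*(-65))) = -97*153 + (169 + (8 - 57*(-65))) = -14841 + (169 + (8 + 3705)) = -14841 + (169 + 3713) = -14841 + 3882 = -10959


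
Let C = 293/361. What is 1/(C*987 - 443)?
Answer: 361/129268 ≈ 0.0027926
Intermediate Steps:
C = 293/361 (C = 293*(1/361) = 293/361 ≈ 0.81163)
1/(C*987 - 443) = 1/((293/361)*987 - 443) = 1/(289191/361 - 443) = 1/(129268/361) = 361/129268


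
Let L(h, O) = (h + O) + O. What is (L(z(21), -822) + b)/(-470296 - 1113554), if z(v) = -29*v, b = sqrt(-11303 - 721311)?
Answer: 751/527950 - I*sqrt(732614)/1583850 ≈ 0.0014225 - 0.00054041*I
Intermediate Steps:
b = I*sqrt(732614) (b = sqrt(-732614) = I*sqrt(732614) ≈ 855.93*I)
L(h, O) = h + 2*O (L(h, O) = (O + h) + O = h + 2*O)
(L(z(21), -822) + b)/(-470296 - 1113554) = ((-29*21 + 2*(-822)) + I*sqrt(732614))/(-470296 - 1113554) = ((-609 - 1644) + I*sqrt(732614))/(-1583850) = (-2253 + I*sqrt(732614))*(-1/1583850) = 751/527950 - I*sqrt(732614)/1583850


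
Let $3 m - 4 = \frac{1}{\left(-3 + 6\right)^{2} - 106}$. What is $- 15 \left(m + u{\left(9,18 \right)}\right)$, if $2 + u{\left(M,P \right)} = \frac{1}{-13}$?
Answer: $\frac{14130}{1261} \approx 11.205$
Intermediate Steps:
$u{\left(M,P \right)} = - \frac{27}{13}$ ($u{\left(M,P \right)} = -2 + \frac{1}{-13} = -2 - \frac{1}{13} = - \frac{27}{13}$)
$m = \frac{129}{97}$ ($m = \frac{4}{3} + \frac{1}{3 \left(\left(-3 + 6\right)^{2} - 106\right)} = \frac{4}{3} + \frac{1}{3 \left(3^{2} - 106\right)} = \frac{4}{3} + \frac{1}{3 \left(9 - 106\right)} = \frac{4}{3} + \frac{1}{3 \left(-97\right)} = \frac{4}{3} + \frac{1}{3} \left(- \frac{1}{97}\right) = \frac{4}{3} - \frac{1}{291} = \frac{129}{97} \approx 1.3299$)
$- 15 \left(m + u{\left(9,18 \right)}\right) = - 15 \left(\frac{129}{97} - \frac{27}{13}\right) = \left(-15\right) \left(- \frac{942}{1261}\right) = \frac{14130}{1261}$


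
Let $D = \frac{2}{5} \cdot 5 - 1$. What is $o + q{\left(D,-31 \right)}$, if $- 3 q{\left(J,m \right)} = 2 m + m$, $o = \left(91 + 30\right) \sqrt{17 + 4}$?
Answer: $31 + 121 \sqrt{21} \approx 585.49$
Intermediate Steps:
$o = 121 \sqrt{21} \approx 554.49$
$D = 1$ ($D = 2 \cdot \frac{1}{5} \cdot 5 - 1 = \frac{2}{5} \cdot 5 - 1 = 2 - 1 = 1$)
$q{\left(J,m \right)} = - m$ ($q{\left(J,m \right)} = - \frac{2 m + m}{3} = - \frac{3 m}{3} = - m$)
$o + q{\left(D,-31 \right)} = 121 \sqrt{21} - -31 = 121 \sqrt{21} + 31 = 31 + 121 \sqrt{21}$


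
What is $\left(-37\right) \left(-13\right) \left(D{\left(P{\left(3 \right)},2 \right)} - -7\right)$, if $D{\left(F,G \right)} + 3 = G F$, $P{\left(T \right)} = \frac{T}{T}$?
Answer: $2886$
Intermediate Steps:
$P{\left(T \right)} = 1$
$D{\left(F,G \right)} = -3 + F G$ ($D{\left(F,G \right)} = -3 + G F = -3 + F G$)
$\left(-37\right) \left(-13\right) \left(D{\left(P{\left(3 \right)},2 \right)} - -7\right) = \left(-37\right) \left(-13\right) \left(\left(-3 + 1 \cdot 2\right) - -7\right) = 481 \left(\left(-3 + 2\right) + 7\right) = 481 \left(-1 + 7\right) = 481 \cdot 6 = 2886$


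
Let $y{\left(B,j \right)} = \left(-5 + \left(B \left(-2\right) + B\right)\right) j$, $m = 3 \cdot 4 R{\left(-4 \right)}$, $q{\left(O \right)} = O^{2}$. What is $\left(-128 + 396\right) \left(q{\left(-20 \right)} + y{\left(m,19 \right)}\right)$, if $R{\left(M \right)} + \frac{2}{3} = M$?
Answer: $366892$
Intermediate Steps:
$R{\left(M \right)} = - \frac{2}{3} + M$
$m = -56$ ($m = 3 \cdot 4 \left(- \frac{2}{3} - 4\right) = 12 \left(- \frac{14}{3}\right) = -56$)
$y{\left(B,j \right)} = j \left(-5 - B\right)$ ($y{\left(B,j \right)} = \left(-5 + \left(- 2 B + B\right)\right) j = \left(-5 - B\right) j = j \left(-5 - B\right)$)
$\left(-128 + 396\right) \left(q{\left(-20 \right)} + y{\left(m,19 \right)}\right) = \left(-128 + 396\right) \left(\left(-20\right)^{2} - 19 \left(5 - 56\right)\right) = 268 \left(400 - 19 \left(-51\right)\right) = 268 \left(400 + 969\right) = 268 \cdot 1369 = 366892$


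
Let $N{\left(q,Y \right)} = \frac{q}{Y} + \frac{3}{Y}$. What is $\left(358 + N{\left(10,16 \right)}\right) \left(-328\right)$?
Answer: $- \frac{235381}{2} \approx -1.1769 \cdot 10^{5}$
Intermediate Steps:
$N{\left(q,Y \right)} = \frac{3}{Y} + \frac{q}{Y}$
$\left(358 + N{\left(10,16 \right)}\right) \left(-328\right) = \left(358 + \frac{3 + 10}{16}\right) \left(-328\right) = \left(358 + \frac{1}{16} \cdot 13\right) \left(-328\right) = \left(358 + \frac{13}{16}\right) \left(-328\right) = \frac{5741}{16} \left(-328\right) = - \frac{235381}{2}$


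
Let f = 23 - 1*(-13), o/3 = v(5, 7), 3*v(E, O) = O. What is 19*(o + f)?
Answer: 817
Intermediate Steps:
v(E, O) = O/3
o = 7 (o = 3*((⅓)*7) = 3*(7/3) = 7)
f = 36 (f = 23 + 13 = 36)
19*(o + f) = 19*(7 + 36) = 19*43 = 817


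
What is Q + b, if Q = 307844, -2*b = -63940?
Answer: 339814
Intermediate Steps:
b = 31970 (b = -1/2*(-63940) = 31970)
Q + b = 307844 + 31970 = 339814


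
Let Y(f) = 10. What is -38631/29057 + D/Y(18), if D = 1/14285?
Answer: -5518409293/4150792450 ≈ -1.3295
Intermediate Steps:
D = 1/14285 ≈ 7.0003e-5
-38631/29057 + D/Y(18) = -38631/29057 + (1/14285)/10 = -38631*1/29057 + (1/14285)*(1/10) = -38631/29057 + 1/142850 = -5518409293/4150792450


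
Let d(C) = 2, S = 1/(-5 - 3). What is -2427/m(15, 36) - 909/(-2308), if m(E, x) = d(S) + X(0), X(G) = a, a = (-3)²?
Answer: -5591517/25388 ≈ -220.24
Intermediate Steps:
a = 9
X(G) = 9
S = -⅛ (S = 1/(-8) = -⅛ ≈ -0.12500)
m(E, x) = 11 (m(E, x) = 2 + 9 = 11)
-2427/m(15, 36) - 909/(-2308) = -2427/11 - 909/(-2308) = -2427*1/11 - 909*(-1/2308) = -2427/11 + 909/2308 = -5591517/25388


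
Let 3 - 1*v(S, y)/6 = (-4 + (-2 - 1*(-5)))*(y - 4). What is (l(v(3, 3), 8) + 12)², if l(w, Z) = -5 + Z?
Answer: 225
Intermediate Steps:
v(S, y) = -6 + 6*y (v(S, y) = 18 - 6*(-4 + (-2 - 1*(-5)))*(y - 4) = 18 - 6*(-4 + (-2 + 5))*(-4 + y) = 18 - 6*(-4 + 3)*(-4 + y) = 18 - (-6)*(-4 + y) = 18 - 6*(4 - y) = 18 + (-24 + 6*y) = -6 + 6*y)
(l(v(3, 3), 8) + 12)² = ((-5 + 8) + 12)² = (3 + 12)² = 15² = 225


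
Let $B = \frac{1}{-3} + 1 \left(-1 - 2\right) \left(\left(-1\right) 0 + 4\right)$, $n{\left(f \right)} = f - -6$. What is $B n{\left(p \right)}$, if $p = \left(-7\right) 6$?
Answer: $444$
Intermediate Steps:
$p = -42$
$n{\left(f \right)} = 6 + f$ ($n{\left(f \right)} = f + 6 = 6 + f$)
$B = - \frac{37}{3}$ ($B = - \frac{1}{3} + 1 \left(- 3 \left(0 + 4\right)\right) = - \frac{1}{3} + 1 \left(\left(-3\right) 4\right) = - \frac{1}{3} + 1 \left(-12\right) = - \frac{1}{3} - 12 = - \frac{37}{3} \approx -12.333$)
$B n{\left(p \right)} = - \frac{37 \left(6 - 42\right)}{3} = \left(- \frac{37}{3}\right) \left(-36\right) = 444$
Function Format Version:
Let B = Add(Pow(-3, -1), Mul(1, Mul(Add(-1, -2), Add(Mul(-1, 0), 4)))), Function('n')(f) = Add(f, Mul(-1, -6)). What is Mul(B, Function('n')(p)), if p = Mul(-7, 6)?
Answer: 444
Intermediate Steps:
p = -42
Function('n')(f) = Add(6, f) (Function('n')(f) = Add(f, 6) = Add(6, f))
B = Rational(-37, 3) (B = Add(Rational(-1, 3), Mul(1, Mul(-3, Add(0, 4)))) = Add(Rational(-1, 3), Mul(1, Mul(-3, 4))) = Add(Rational(-1, 3), Mul(1, -12)) = Add(Rational(-1, 3), -12) = Rational(-37, 3) ≈ -12.333)
Mul(B, Function('n')(p)) = Mul(Rational(-37, 3), Add(6, -42)) = Mul(Rational(-37, 3), -36) = 444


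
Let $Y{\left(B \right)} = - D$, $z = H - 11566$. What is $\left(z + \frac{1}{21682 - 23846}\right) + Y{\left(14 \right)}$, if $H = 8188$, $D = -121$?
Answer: $- \frac{7048149}{2164} \approx -3257.0$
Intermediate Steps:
$z = -3378$ ($z = 8188 - 11566 = -3378$)
$Y{\left(B \right)} = 121$ ($Y{\left(B \right)} = \left(-1\right) \left(-121\right) = 121$)
$\left(z + \frac{1}{21682 - 23846}\right) + Y{\left(14 \right)} = \left(-3378 + \frac{1}{21682 - 23846}\right) + 121 = \left(-3378 + \frac{1}{-2164}\right) + 121 = \left(-3378 - \frac{1}{2164}\right) + 121 = - \frac{7309993}{2164} + 121 = - \frac{7048149}{2164}$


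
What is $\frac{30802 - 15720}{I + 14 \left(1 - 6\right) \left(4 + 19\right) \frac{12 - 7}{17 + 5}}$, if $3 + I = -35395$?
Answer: $- \frac{165902}{393403} \approx -0.42171$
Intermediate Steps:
$I = -35398$ ($I = -3 - 35395 = -35398$)
$\frac{30802 - 15720}{I + 14 \left(1 - 6\right) \left(4 + 19\right) \frac{12 - 7}{17 + 5}} = \frac{30802 - 15720}{-35398 + 14 \left(1 - 6\right) \left(4 + 19\right) \frac{12 - 7}{17 + 5}} = \frac{15082}{-35398 + 14 \left(\left(-5\right) 23\right) \frac{5}{22}} = \frac{15082}{-35398 + 14 \left(-115\right) 5 \cdot \frac{1}{22}} = \frac{15082}{-35398 - \frac{4025}{11}} = \frac{15082}{- \frac{393403}{11}} = 15082 \left(- \frac{11}{393403}\right) = - \frac{165902}{393403}$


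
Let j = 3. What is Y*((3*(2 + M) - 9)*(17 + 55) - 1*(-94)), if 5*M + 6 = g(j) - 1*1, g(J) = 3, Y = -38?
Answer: 56012/5 ≈ 11202.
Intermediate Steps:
M = -⅘ (M = -6/5 + (3 - 1*1)/5 = -6/5 + (3 - 1)/5 = -6/5 + (⅕)*2 = -6/5 + ⅖ = -⅘ ≈ -0.80000)
Y*((3*(2 + M) - 9)*(17 + 55) - 1*(-94)) = -38*((3*(2 - ⅘) - 9)*(17 + 55) - 1*(-94)) = -38*((3*(6/5) - 9)*72 + 94) = -38*((18/5 - 9)*72 + 94) = -38*(-27/5*72 + 94) = -38*(-1944/5 + 94) = -38*(-1474/5) = 56012/5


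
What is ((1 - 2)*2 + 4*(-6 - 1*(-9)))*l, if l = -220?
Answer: -2200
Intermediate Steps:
((1 - 2)*2 + 4*(-6 - 1*(-9)))*l = ((1 - 2)*2 + 4*(-6 - 1*(-9)))*(-220) = (-1*2 + 4*(-6 + 9))*(-220) = (-2 + 4*3)*(-220) = (-2 + 12)*(-220) = 10*(-220) = -2200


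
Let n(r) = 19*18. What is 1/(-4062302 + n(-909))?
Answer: -1/4061960 ≈ -2.4619e-7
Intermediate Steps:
n(r) = 342
1/(-4062302 + n(-909)) = 1/(-4062302 + 342) = 1/(-4061960) = -1/4061960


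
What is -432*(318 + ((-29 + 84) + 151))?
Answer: -226368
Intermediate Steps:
-432*(318 + ((-29 + 84) + 151)) = -432*(318 + (55 + 151)) = -432*(318 + 206) = -432*524 = -226368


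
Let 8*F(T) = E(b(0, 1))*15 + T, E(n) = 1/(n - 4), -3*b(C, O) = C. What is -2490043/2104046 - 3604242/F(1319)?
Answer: -242684810936447/11069386006 ≈ -21924.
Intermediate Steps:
b(C, O) = -C/3
E(n) = 1/(-4 + n)
F(T) = -15/32 + T/8 (F(T) = (15/(-4 - 1/3*0) + T)/8 = (15/(-4 + 0) + T)/8 = (15/(-4) + T)/8 = (-1/4*15 + T)/8 = (-15/4 + T)/8 = -15/32 + T/8)
-2490043/2104046 - 3604242/F(1319) = -2490043/2104046 - 3604242/(-15/32 + (1/8)*1319) = -2490043*1/2104046 - 3604242/(-15/32 + 1319/8) = -2490043/2104046 - 3604242/5261/32 = -2490043/2104046 - 3604242*32/5261 = -2490043/2104046 - 115335744/5261 = -242684810936447/11069386006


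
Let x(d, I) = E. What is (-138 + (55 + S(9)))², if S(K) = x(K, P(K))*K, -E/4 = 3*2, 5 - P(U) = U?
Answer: 89401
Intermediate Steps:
P(U) = 5 - U
E = -24 (E = -12*2 = -4*6 = -24)
x(d, I) = -24
S(K) = -24*K
(-138 + (55 + S(9)))² = (-138 + (55 - 24*9))² = (-138 + (55 - 216))² = (-138 - 161)² = (-299)² = 89401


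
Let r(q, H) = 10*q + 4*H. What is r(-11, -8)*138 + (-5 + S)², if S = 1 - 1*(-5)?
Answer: -19595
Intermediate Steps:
r(q, H) = 4*H + 10*q
S = 6 (S = 1 + 5 = 6)
r(-11, -8)*138 + (-5 + S)² = (4*(-8) + 10*(-11))*138 + (-5 + 6)² = (-32 - 110)*138 + 1² = -142*138 + 1 = -19596 + 1 = -19595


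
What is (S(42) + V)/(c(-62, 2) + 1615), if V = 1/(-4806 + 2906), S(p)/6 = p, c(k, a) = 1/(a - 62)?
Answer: 1436397/9205405 ≈ 0.15604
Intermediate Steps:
c(k, a) = 1/(-62 + a)
S(p) = 6*p
V = -1/1900 (V = 1/(-1900) = -1/1900 ≈ -0.00052632)
(S(42) + V)/(c(-62, 2) + 1615) = (6*42 - 1/1900)/(1/(-62 + 2) + 1615) = (252 - 1/1900)/(1/(-60) + 1615) = 478799/(1900*(-1/60 + 1615)) = 478799/(1900*(96899/60)) = (478799/1900)*(60/96899) = 1436397/9205405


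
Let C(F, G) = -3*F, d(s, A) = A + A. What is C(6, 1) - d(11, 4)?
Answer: -26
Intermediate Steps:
d(s, A) = 2*A
C(6, 1) - d(11, 4) = -3*6 - 2*4 = -18 - 1*8 = -18 - 8 = -26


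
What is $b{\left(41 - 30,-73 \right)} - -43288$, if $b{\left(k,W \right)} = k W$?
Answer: $42485$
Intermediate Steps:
$b{\left(k,W \right)} = W k$
$b{\left(41 - 30,-73 \right)} - -43288 = - 73 \left(41 - 30\right) - -43288 = - 73 \left(41 - 30\right) + 43288 = \left(-73\right) 11 + 43288 = -803 + 43288 = 42485$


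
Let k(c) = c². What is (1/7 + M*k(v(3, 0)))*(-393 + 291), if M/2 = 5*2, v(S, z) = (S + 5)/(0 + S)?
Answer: -304946/21 ≈ -14521.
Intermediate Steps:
v(S, z) = (5 + S)/S
M = 20 (M = 2*(5*2) = 2*10 = 20)
(1/7 + M*k(v(3, 0)))*(-393 + 291) = (1/7 + 20*((5 + 3)/3)²)*(-393 + 291) = (⅐ + 20*((⅓)*8)²)*(-102) = (⅐ + 20*(8/3)²)*(-102) = (⅐ + 20*(64/9))*(-102) = (⅐ + 1280/9)*(-102) = (8969/63)*(-102) = -304946/21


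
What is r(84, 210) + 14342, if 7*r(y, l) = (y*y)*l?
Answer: 226022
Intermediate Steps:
r(y, l) = l*y²/7 (r(y, l) = ((y*y)*l)/7 = (y²*l)/7 = (l*y²)/7 = l*y²/7)
r(84, 210) + 14342 = (⅐)*210*84² + 14342 = (⅐)*210*7056 + 14342 = 211680 + 14342 = 226022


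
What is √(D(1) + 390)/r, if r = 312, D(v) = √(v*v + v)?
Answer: √(390 + √2)/312 ≈ 0.063411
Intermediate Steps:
D(v) = √(v + v²) (D(v) = √(v² + v) = √(v + v²))
√(D(1) + 390)/r = √(√(1*(1 + 1)) + 390)/312 = √(√(1*2) + 390)*(1/312) = √(√2 + 390)*(1/312) = √(390 + √2)*(1/312) = √(390 + √2)/312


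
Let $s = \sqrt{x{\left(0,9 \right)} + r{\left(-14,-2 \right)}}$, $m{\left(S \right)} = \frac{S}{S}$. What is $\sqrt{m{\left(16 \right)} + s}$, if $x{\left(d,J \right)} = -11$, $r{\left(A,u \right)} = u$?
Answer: $\sqrt{1 + i \sqrt{13}} \approx 1.5397 + 1.1708 i$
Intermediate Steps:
$m{\left(S \right)} = 1$
$s = i \sqrt{13}$ ($s = \sqrt{-11 - 2} = \sqrt{-13} = i \sqrt{13} \approx 3.6056 i$)
$\sqrt{m{\left(16 \right)} + s} = \sqrt{1 + i \sqrt{13}}$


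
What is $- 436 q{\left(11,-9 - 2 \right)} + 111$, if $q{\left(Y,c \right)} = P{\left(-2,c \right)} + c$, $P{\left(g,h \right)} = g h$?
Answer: $-4685$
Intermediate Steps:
$q{\left(Y,c \right)} = - c$ ($q{\left(Y,c \right)} = - 2 c + c = - c$)
$- 436 q{\left(11,-9 - 2 \right)} + 111 = - 436 \left(- (-9 - 2)\right) + 111 = - 436 \left(\left(-1\right) \left(-11\right)\right) + 111 = \left(-436\right) 11 + 111 = -4796 + 111 = -4685$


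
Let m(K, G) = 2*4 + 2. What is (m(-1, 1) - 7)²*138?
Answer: 1242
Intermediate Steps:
m(K, G) = 10 (m(K, G) = 8 + 2 = 10)
(m(-1, 1) - 7)²*138 = (10 - 7)²*138 = 3²*138 = 9*138 = 1242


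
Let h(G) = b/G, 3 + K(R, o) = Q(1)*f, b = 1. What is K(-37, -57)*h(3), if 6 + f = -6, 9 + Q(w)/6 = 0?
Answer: 215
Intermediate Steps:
Q(w) = -54 (Q(w) = -54 + 6*0 = -54 + 0 = -54)
f = -12 (f = -6 - 6 = -12)
K(R, o) = 645 (K(R, o) = -3 - 54*(-12) = -3 + 648 = 645)
h(G) = 1/G
K(-37, -57)*h(3) = 645/3 = 645*(1/3) = 215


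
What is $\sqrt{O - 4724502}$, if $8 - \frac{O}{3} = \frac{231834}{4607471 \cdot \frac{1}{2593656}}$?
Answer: $\frac{15 i \sqrt{482694804704610542}}{4607471} \approx 2261.9 i$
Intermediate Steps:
$O = - \frac{1803782356008}{4607471}$ ($O = 24 - 3 \frac{231834}{4607471 \cdot \frac{1}{2593656}} = 24 - 3 \frac{231834}{\frac{4607471}{2593656}} = 24 - 3 \cdot 231834 \cdot \frac{2593656}{4607471} = 24 - \frac{1803892935312}{4607471} = - \frac{1803782356008}{4607471} \approx -3.9149 \cdot 10^{5}$)
$\sqrt{O - 4724502} = \sqrt{- \frac{1803782356008}{4607471} - 4724502} = \sqrt{- \frac{23571788310450}{4607471}} = \frac{15 i \sqrt{482694804704610542}}{4607471}$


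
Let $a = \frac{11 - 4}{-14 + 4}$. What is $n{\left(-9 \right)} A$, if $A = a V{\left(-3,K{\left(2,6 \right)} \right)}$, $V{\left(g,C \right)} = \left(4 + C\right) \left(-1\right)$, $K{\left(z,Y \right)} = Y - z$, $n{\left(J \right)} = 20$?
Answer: $112$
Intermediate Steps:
$V{\left(g,C \right)} = -4 - C$
$a = - \frac{7}{10}$ ($a = \frac{7}{-10} = 7 \left(- \frac{1}{10}\right) = - \frac{7}{10} \approx -0.7$)
$A = \frac{28}{5}$ ($A = - \frac{7 \left(-4 - \left(6 - 2\right)\right)}{10} = - \frac{7 \left(-4 - 4\right)}{10} = \left(- \frac{7}{10}\right) \left(-8\right) = \frac{28}{5} \approx 5.6$)
$n{\left(-9 \right)} A = 20 \cdot \frac{28}{5} = 112$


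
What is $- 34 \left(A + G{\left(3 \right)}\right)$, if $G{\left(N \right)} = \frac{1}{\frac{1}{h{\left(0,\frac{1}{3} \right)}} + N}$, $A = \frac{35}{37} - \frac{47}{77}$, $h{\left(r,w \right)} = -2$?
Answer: $- \frac{356252}{14245} \approx -25.009$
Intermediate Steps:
$A = \frac{956}{2849}$ ($A = 35 \cdot \frac{1}{37} - \frac{47}{77} = \frac{35}{37} - \frac{47}{77} = \frac{956}{2849} \approx 0.33556$)
$G{\left(N \right)} = \frac{1}{- \frac{1}{2} + N}$ ($G{\left(N \right)} = \frac{1}{\frac{1}{-2} + N} = \frac{1}{- \frac{1}{2} + N}$)
$- 34 \left(A + G{\left(3 \right)}\right) = - 34 \left(\frac{956}{2849} + \frac{2}{-1 + 2 \cdot 3}\right) = - 34 \left(\frac{956}{2849} + \frac{2}{-1 + 6}\right) = - 34 \left(\frac{956}{2849} + \frac{2}{5}\right) = \left(-34\right) \frac{10478}{14245} = - \frac{356252}{14245}$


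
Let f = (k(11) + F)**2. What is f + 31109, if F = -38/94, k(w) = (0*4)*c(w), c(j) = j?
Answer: 68720142/2209 ≈ 31109.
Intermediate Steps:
k(w) = 0 (k(w) = (0*4)*w = 0*w = 0)
F = -19/47 (F = -38*1/94 = -19/47 ≈ -0.40426)
f = 361/2209 (f = (0 - 19/47)**2 = (-19/47)**2 = 361/2209 ≈ 0.16342)
f + 31109 = 361/2209 + 31109 = 68720142/2209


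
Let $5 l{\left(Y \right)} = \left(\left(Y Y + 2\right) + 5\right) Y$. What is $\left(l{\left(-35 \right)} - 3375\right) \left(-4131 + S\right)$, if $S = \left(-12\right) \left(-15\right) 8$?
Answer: $32289309$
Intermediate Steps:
$l{\left(Y \right)} = \frac{Y \left(7 + Y^{2}\right)}{5}$ ($l{\left(Y \right)} = \frac{\left(\left(Y Y + 2\right) + 5\right) Y}{5} = \frac{\left(\left(Y^{2} + 2\right) + 5\right) Y}{5} = \frac{\left(\left(2 + Y^{2}\right) + 5\right) Y}{5} = \frac{\left(7 + Y^{2}\right) Y}{5} = \frac{Y \left(7 + Y^{2}\right)}{5}$)
$S = 1440$ ($S = 180 \cdot 8 = 1440$)
$\left(l{\left(-35 \right)} - 3375\right) \left(-4131 + S\right) = \left(\frac{1}{5} \left(-35\right) \left(7 + \left(-35\right)^{2}\right) - 3375\right) \left(-4131 + 1440\right) = \left(\frac{1}{5} \left(-35\right) \left(7 + 1225\right) - 3375\right) \left(-2691\right) = \left(\frac{1}{5} \left(-35\right) 1232 - 3375\right) \left(-2691\right) = \left(-8624 - 3375\right) \left(-2691\right) = \left(-11999\right) \left(-2691\right) = 32289309$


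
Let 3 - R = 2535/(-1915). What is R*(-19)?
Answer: -31464/383 ≈ -82.151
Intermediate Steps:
R = 1656/383 (R = 3 - 2535/(-1915) = 3 - 2535*(-1)/1915 = 3 - 1*(-507/383) = 3 + 507/383 = 1656/383 ≈ 4.3238)
R*(-19) = (1656/383)*(-19) = -31464/383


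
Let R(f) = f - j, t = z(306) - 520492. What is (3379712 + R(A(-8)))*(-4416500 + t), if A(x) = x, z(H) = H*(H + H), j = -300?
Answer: -16054072598880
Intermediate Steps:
z(H) = 2*H**2 (z(H) = H*(2*H) = 2*H**2)
t = -333220 (t = 2*306**2 - 520492 = 2*93636 - 520492 = 187272 - 520492 = -333220)
R(f) = 300 + f (R(f) = f - 1*(-300) = f + 300 = 300 + f)
(3379712 + R(A(-8)))*(-4416500 + t) = (3379712 + (300 - 8))*(-4416500 - 333220) = (3379712 + 292)*(-4749720) = 3380004*(-4749720) = -16054072598880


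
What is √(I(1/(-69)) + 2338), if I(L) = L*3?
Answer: √1236779/23 ≈ 48.352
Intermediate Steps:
I(L) = 3*L
√(I(1/(-69)) + 2338) = √(3/(-69) + 2338) = √(3*(-1/69) + 2338) = √(-1/23 + 2338) = √(53773/23) = √1236779/23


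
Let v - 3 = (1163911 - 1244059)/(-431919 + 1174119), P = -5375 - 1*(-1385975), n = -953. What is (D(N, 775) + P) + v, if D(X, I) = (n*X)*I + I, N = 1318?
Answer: -60121940199879/61850 ≈ -9.7206e+8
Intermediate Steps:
D(X, I) = I - 953*I*X (D(X, I) = (-953*X)*I + I = -953*I*X + I = I - 953*I*X)
P = 1380600 (P = -5375 + 1385975 = 1380600)
v = 178871/61850 (v = 3 + (1163911 - 1244059)/(-431919 + 1174119) = 3 - 80148/742200 = 3 - 80148*1/742200 = 3 - 6679/61850 = 178871/61850 ≈ 2.8920)
(D(N, 775) + P) + v = (775*(1 - 953*1318) + 1380600) + 178871/61850 = (775*(1 - 1256054) + 1380600) + 178871/61850 = (775*(-1256053) + 1380600) + 178871/61850 = (-973441075 + 1380600) + 178871/61850 = -972060475 + 178871/61850 = -60121940199879/61850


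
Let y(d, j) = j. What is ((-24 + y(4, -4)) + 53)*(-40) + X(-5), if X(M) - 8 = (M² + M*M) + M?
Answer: -947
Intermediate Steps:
X(M) = 8 + M + 2*M² (X(M) = 8 + ((M² + M*M) + M) = 8 + ((M² + M²) + M) = 8 + (2*M² + M) = 8 + (M + 2*M²) = 8 + M + 2*M²)
((-24 + y(4, -4)) + 53)*(-40) + X(-5) = ((-24 - 4) + 53)*(-40) + (8 - 5 + 2*(-5)²) = (-28 + 53)*(-40) + (8 - 5 + 2*25) = 25*(-40) + (8 - 5 + 50) = -1000 + 53 = -947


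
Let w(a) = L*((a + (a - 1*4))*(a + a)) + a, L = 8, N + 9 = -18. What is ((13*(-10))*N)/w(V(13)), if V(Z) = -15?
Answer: 78/181 ≈ 0.43094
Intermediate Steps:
N = -27 (N = -9 - 18 = -27)
w(a) = a + 16*a*(-4 + 2*a) (w(a) = 8*((a + (a - 1*4))*(a + a)) + a = 8*((a + (a - 4))*(2*a)) + a = 8*((a + (-4 + a))*(2*a)) + a = 8*((-4 + 2*a)*(2*a)) + a = 8*(2*a*(-4 + 2*a)) + a = 16*a*(-4 + 2*a) + a = a + 16*a*(-4 + 2*a))
((13*(-10))*N)/w(V(13)) = ((13*(-10))*(-27))/((-15*(-63 + 32*(-15)))) = (-130*(-27))/((-15*(-63 - 480))) = 3510/((-15*(-543))) = 3510/8145 = 3510*(1/8145) = 78/181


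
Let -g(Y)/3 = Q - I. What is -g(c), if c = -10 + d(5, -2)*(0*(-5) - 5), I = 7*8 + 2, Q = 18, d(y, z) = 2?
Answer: -120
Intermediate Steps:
I = 58 (I = 56 + 2 = 58)
c = -20 (c = -10 + 2*(0*(-5) - 5) = -10 + 2*(0 - 5) = -10 + 2*(-5) = -10 - 10 = -20)
g(Y) = 120 (g(Y) = -3*(18 - 1*58) = -3*(18 - 58) = -3*(-40) = 120)
-g(c) = -1*120 = -120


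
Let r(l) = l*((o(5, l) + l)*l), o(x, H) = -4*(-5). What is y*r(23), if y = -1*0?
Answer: 0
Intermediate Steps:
o(x, H) = 20
r(l) = l²*(20 + l) (r(l) = l*((20 + l)*l) = l*(l*(20 + l)) = l²*(20 + l))
y = 0
y*r(23) = 0*(23²*(20 + 23)) = 0*(529*43) = 0*22747 = 0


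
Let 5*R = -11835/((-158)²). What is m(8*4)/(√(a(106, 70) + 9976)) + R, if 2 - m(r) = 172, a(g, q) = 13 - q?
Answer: -2367/24964 - 170*√9919/9919 ≈ -1.8017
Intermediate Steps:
m(r) = -170 (m(r) = 2 - 1*172 = 2 - 172 = -170)
R = -2367/24964 (R = (-11835/((-158)²))/5 = (-11835/24964)/5 = (-11835*1/24964)/5 = (⅕)*(-11835/24964) = -2367/24964 ≈ -0.094817)
m(8*4)/(√(a(106, 70) + 9976)) + R = -170/√((13 - 1*70) + 9976) - 2367/24964 = -170/√((13 - 70) + 9976) - 2367/24964 = -170/√(-57 + 9976) - 2367/24964 = -170*√9919/9919 - 2367/24964 = -2367/24964 - 170*√9919/9919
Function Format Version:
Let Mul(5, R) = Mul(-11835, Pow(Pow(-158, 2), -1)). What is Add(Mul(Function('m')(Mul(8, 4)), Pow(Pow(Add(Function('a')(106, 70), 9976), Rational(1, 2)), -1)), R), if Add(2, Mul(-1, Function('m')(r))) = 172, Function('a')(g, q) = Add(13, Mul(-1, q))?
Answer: Add(Rational(-2367, 24964), Mul(Rational(-170, 9919), Pow(9919, Rational(1, 2)))) ≈ -1.8017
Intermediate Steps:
Function('m')(r) = -170 (Function('m')(r) = Add(2, Mul(-1, 172)) = Add(2, -172) = -170)
R = Rational(-2367, 24964) (R = Mul(Rational(1, 5), Mul(-11835, Pow(Pow(-158, 2), -1))) = Mul(Rational(1, 5), Mul(-11835, Pow(24964, -1))) = Mul(Rational(1, 5), Mul(-11835, Rational(1, 24964))) = Mul(Rational(1, 5), Rational(-11835, 24964)) = Rational(-2367, 24964) ≈ -0.094817)
Add(Mul(Function('m')(Mul(8, 4)), Pow(Pow(Add(Function('a')(106, 70), 9976), Rational(1, 2)), -1)), R) = Add(Mul(-170, Pow(Pow(Add(Add(13, Mul(-1, 70)), 9976), Rational(1, 2)), -1)), Rational(-2367, 24964)) = Add(Mul(-170, Pow(Pow(Add(Add(13, -70), 9976), Rational(1, 2)), -1)), Rational(-2367, 24964)) = Add(Mul(-170, Pow(Pow(Add(-57, 9976), Rational(1, 2)), -1)), Rational(-2367, 24964)) = Add(Mul(-170, Pow(Pow(9919, Rational(1, 2)), -1)), Rational(-2367, 24964)) = Add(Mul(-170, Mul(Rational(1, 9919), Pow(9919, Rational(1, 2)))), Rational(-2367, 24964)) = Add(Mul(Rational(-170, 9919), Pow(9919, Rational(1, 2))), Rational(-2367, 24964)) = Add(Rational(-2367, 24964), Mul(Rational(-170, 9919), Pow(9919, Rational(1, 2))))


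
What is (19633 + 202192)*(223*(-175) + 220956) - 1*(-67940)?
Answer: 40356912015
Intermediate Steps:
(19633 + 202192)*(223*(-175) + 220956) - 1*(-67940) = 221825*(-39025 + 220956) + 67940 = 221825*181931 + 67940 = 40356844075 + 67940 = 40356912015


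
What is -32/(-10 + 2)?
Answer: 4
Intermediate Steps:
-32/(-10 + 2) = -32/(-8) = -32*(-⅛) = 4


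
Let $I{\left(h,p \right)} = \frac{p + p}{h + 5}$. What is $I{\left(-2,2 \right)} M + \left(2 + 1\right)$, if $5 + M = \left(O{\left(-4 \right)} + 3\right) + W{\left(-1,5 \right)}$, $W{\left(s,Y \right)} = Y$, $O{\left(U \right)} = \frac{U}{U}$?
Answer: $\frac{25}{3} \approx 8.3333$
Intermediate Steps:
$I{\left(h,p \right)} = \frac{2 p}{5 + h}$
$O{\left(U \right)} = 1$
$M = 4$ ($M = -5 + \left(\left(1 + 3\right) + 5\right) = -5 + \left(4 + 5\right) = -5 + 9 = 4$)
$I{\left(-2,2 \right)} M + \left(2 + 1\right) = 2 \cdot 2 \frac{1}{5 - 2} \cdot 4 + \left(2 + 1\right) = 2 \cdot 2 \cdot \frac{1}{3} \cdot 4 + 3 = \frac{4}{3} \cdot 4 + 3 = \frac{16}{3} + 3 = \frac{25}{3}$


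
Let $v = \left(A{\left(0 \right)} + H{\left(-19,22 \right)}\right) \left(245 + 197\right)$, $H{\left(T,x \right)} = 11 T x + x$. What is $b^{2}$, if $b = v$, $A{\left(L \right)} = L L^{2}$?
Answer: $4090878398464$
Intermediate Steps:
$H{\left(T,x \right)} = x + 11 T x$ ($H{\left(T,x \right)} = 11 T x + x = x + 11 T x$)
$A{\left(L \right)} = L^{3}$
$v = -2022592$ ($v = \left(0^{3} + 22 \left(1 + 11 \left(-19\right)\right)\right) \left(245 + 197\right) = \left(0 + 22 \left(1 - 209\right)\right) 442 = \left(0 + 22 \left(-208\right)\right) 442 = \left(0 - 4576\right) 442 = \left(-4576\right) 442 = -2022592$)
$b = -2022592$
$b^{2} = \left(-2022592\right)^{2} = 4090878398464$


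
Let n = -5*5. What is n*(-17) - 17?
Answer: 408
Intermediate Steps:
n = -25
n*(-17) - 17 = -25*(-17) - 17 = 425 - 17 = 408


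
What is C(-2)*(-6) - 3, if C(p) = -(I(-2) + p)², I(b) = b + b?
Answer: 213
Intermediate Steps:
I(b) = 2*b
C(p) = -(-4 + p)² (C(p) = -(2*(-2) + p)² = -(-4 + p)²)
C(-2)*(-6) - 3 = -(-4 - 2)²*(-6) - 3 = -1*(-6)²*(-6) - 3 = -1*36*(-6) - 3 = -36*(-6) - 3 = 216 - 3 = 213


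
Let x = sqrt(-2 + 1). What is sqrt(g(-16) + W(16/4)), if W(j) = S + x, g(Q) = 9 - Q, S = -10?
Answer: sqrt(15 + I) ≈ 3.8751 + 0.12903*I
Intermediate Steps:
x = I (x = sqrt(-1) = I ≈ 1.0*I)
W(j) = -10 + I
sqrt(g(-16) + W(16/4)) = sqrt((9 - 1*(-16)) + (-10 + I)) = sqrt((9 + 16) + (-10 + I)) = sqrt(25 + (-10 + I)) = sqrt(15 + I)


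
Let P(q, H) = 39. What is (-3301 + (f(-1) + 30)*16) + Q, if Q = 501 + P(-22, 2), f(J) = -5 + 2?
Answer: -2329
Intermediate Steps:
f(J) = -3
Q = 540 (Q = 501 + 39 = 540)
(-3301 + (f(-1) + 30)*16) + Q = (-3301 + (-3 + 30)*16) + 540 = (-3301 + 27*16) + 540 = (-3301 + 432) + 540 = -2869 + 540 = -2329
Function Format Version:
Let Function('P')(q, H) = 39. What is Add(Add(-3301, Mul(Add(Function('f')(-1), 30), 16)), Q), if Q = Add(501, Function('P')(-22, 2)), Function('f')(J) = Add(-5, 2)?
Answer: -2329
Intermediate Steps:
Function('f')(J) = -3
Q = 540 (Q = Add(501, 39) = 540)
Add(Add(-3301, Mul(Add(Function('f')(-1), 30), 16)), Q) = Add(Add(-3301, Mul(Add(-3, 30), 16)), 540) = Add(Add(-3301, Mul(27, 16)), 540) = Add(Add(-3301, 432), 540) = Add(-2869, 540) = -2329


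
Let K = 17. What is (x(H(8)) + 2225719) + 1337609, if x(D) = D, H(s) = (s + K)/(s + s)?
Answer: 57013273/16 ≈ 3.5633e+6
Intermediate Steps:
H(s) = (17 + s)/(2*s) (H(s) = (s + 17)/(s + s) = (17 + s)/((2*s)) = (17 + s)*(1/(2*s)) = (17 + s)/(2*s))
(x(H(8)) + 2225719) + 1337609 = ((½)*(17 + 8)/8 + 2225719) + 1337609 = ((½)*(⅛)*25 + 2225719) + 1337609 = (25/16 + 2225719) + 1337609 = 35611529/16 + 1337609 = 57013273/16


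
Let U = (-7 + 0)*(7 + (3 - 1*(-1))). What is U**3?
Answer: -456533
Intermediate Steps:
U = -77 (U = -7*(7 + (3 + 1)) = -7*(7 + 4) = -7*11 = -77)
U**3 = (-77)**3 = -456533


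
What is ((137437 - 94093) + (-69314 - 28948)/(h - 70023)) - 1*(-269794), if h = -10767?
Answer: 4216419547/13465 ≈ 3.1314e+5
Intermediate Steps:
((137437 - 94093) + (-69314 - 28948)/(h - 70023)) - 1*(-269794) = ((137437 - 94093) + (-69314 - 28948)/(-10767 - 70023)) - 1*(-269794) = (43344 - 98262/(-80790)) + 269794 = (43344 - 98262*(-1/80790)) + 269794 = (43344 + 16377/13465) + 269794 = 583643337/13465 + 269794 = 4216419547/13465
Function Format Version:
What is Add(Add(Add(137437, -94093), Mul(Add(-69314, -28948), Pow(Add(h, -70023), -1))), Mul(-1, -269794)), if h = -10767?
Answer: Rational(4216419547, 13465) ≈ 3.1314e+5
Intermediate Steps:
Add(Add(Add(137437, -94093), Mul(Add(-69314, -28948), Pow(Add(h, -70023), -1))), Mul(-1, -269794)) = Add(Add(Add(137437, -94093), Mul(Add(-69314, -28948), Pow(Add(-10767, -70023), -1))), Mul(-1, -269794)) = Add(Add(43344, Mul(-98262, Pow(-80790, -1))), 269794) = Add(Add(43344, Mul(-98262, Rational(-1, 80790))), 269794) = Add(Add(43344, Rational(16377, 13465)), 269794) = Add(Rational(583643337, 13465), 269794) = Rational(4216419547, 13465)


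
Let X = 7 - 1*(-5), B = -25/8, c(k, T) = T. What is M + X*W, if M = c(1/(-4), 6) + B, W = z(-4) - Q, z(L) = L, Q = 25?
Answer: -2761/8 ≈ -345.13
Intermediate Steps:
B = -25/8 (B = -25*⅛ = -25/8 ≈ -3.1250)
W = -29 (W = -4 - 1*25 = -4 - 25 = -29)
M = 23/8 (M = 6 - 25/8 = 23/8 ≈ 2.8750)
X = 12 (X = 7 + 5 = 12)
M + X*W = 23/8 + 12*(-29) = 23/8 - 348 = -2761/8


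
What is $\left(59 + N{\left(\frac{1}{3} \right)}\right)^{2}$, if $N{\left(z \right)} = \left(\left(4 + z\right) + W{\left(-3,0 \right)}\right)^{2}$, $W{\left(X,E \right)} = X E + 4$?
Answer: $\frac{1336336}{81} \approx 16498.0$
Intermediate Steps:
$W{\left(X,E \right)} = 4 + E X$ ($W{\left(X,E \right)} = E X + 4 = 4 + E X$)
$N{\left(z \right)} = \left(8 + z\right)^{2}$ ($N{\left(z \right)} = \left(\left(4 + z\right) + \left(4 + 0 \left(-3\right)\right)\right)^{2} = \left(\left(4 + z\right) + \left(4 + 0\right)\right)^{2} = \left(\left(4 + z\right) + 4\right)^{2} = \left(8 + z\right)^{2}$)
$\left(59 + N{\left(\frac{1}{3} \right)}\right)^{2} = \left(59 + \left(8 + \frac{1}{3}\right)^{2}\right)^{2} = \left(59 + \left(\frac{25}{3}\right)^{2}\right)^{2} = \left(59 + \frac{625}{9}\right)^{2} = \left(\frac{1156}{9}\right)^{2} = \frac{1336336}{81}$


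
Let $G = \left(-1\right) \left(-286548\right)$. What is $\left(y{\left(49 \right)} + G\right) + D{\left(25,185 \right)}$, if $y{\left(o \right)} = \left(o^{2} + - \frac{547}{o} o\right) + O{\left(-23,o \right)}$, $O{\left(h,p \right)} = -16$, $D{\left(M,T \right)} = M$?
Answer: $288411$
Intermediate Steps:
$G = 286548$
$y{\left(o \right)} = -563 + o^{2}$ ($y{\left(o \right)} = \left(o^{2} + - \frac{547}{o} o\right) - 16 = \left(o^{2} - 547\right) - 16 = \left(-547 + o^{2}\right) - 16 = -563 + o^{2}$)
$\left(y{\left(49 \right)} + G\right) + D{\left(25,185 \right)} = \left(\left(-563 + 49^{2}\right) + 286548\right) + 25 = \left(\left(-563 + 2401\right) + 286548\right) + 25 = \left(1838 + 286548\right) + 25 = 288386 + 25 = 288411$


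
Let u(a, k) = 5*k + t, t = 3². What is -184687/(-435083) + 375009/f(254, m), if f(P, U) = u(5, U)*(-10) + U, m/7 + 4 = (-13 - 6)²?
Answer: -46842770360/17771835301 ≈ -2.6358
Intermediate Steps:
m = 2499 (m = -28 + 7*(-13 - 6)² = -28 + 7*(-19)² = -28 + 7*361 = -28 + 2527 = 2499)
t = 9
u(a, k) = 9 + 5*k (u(a, k) = 5*k + 9 = 9 + 5*k)
f(P, U) = -90 - 49*U (f(P, U) = (9 + 5*U)*(-10) + U = (-90 - 50*U) + U = -90 - 49*U)
-184687/(-435083) + 375009/f(254, m) = -184687/(-435083) + 375009/(-90 - 49*2499) = -184687*(-1/435083) + 375009/(-90 - 122451) = 184687/435083 + 375009/(-122541) = 184687/435083 + 375009*(-1/122541) = 184687/435083 - 125003/40847 = -46842770360/17771835301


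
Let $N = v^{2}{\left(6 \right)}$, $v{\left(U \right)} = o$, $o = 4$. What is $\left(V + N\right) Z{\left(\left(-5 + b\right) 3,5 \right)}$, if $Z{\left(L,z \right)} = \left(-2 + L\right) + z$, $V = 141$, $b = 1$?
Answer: $-1413$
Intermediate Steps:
$v{\left(U \right)} = 4$
$Z{\left(L,z \right)} = -2 + L + z$
$N = 16$ ($N = 4^{2} = 16$)
$\left(V + N\right) Z{\left(\left(-5 + b\right) 3,5 \right)} = \left(141 + 16\right) \left(-2 + \left(-5 + 1\right) 3 + 5\right) = 157 \left(-2 - 12 + 5\right) = 157 \left(-9\right) = -1413$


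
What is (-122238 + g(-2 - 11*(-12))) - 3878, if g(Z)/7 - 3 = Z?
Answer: -125185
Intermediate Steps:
g(Z) = 21 + 7*Z
(-122238 + g(-2 - 11*(-12))) - 3878 = (-122238 + (21 + 7*(-2 - 11*(-12)))) - 3878 = (-122238 + (21 + 7*(-2 + 132))) - 3878 = (-122238 + (21 + 7*130)) - 3878 = (-122238 + (21 + 910)) - 3878 = (-122238 + 931) - 3878 = -121307 - 3878 = -125185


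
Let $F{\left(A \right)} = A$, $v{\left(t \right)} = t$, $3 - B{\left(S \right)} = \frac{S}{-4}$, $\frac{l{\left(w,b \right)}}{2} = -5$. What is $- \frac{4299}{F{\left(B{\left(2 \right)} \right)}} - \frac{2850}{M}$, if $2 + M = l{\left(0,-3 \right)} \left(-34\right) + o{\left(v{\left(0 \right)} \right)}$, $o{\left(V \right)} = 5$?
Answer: $- \frac{424152}{343} \approx -1236.6$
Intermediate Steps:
$l{\left(w,b \right)} = -10$ ($l{\left(w,b \right)} = 2 \left(-5\right) = -10$)
$B{\left(S \right)} = 3 + \frac{S}{4}$ ($B{\left(S \right)} = 3 - \frac{S}{-4} = 3 - S \left(- \frac{1}{4}\right) = 3 - - \frac{S}{4} = 3 + \frac{S}{4}$)
$M = 343$ ($M = -2 + \left(\left(-10\right) \left(-34\right) + 5\right) = -2 + \left(340 + 5\right) = -2 + 345 = 343$)
$- \frac{4299}{F{\left(B{\left(2 \right)} \right)}} - \frac{2850}{M} = - \frac{4299}{3 + \frac{1}{4} \cdot 2} - \frac{2850}{343} = - \frac{4299}{3 + \frac{1}{2}} - \frac{2850}{343} = - \frac{4299}{\frac{7}{2}} - \frac{2850}{343} = \left(-4299\right) \frac{2}{7} - \frac{2850}{343} = - \frac{8598}{7} - \frac{2850}{343} = - \frac{424152}{343}$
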